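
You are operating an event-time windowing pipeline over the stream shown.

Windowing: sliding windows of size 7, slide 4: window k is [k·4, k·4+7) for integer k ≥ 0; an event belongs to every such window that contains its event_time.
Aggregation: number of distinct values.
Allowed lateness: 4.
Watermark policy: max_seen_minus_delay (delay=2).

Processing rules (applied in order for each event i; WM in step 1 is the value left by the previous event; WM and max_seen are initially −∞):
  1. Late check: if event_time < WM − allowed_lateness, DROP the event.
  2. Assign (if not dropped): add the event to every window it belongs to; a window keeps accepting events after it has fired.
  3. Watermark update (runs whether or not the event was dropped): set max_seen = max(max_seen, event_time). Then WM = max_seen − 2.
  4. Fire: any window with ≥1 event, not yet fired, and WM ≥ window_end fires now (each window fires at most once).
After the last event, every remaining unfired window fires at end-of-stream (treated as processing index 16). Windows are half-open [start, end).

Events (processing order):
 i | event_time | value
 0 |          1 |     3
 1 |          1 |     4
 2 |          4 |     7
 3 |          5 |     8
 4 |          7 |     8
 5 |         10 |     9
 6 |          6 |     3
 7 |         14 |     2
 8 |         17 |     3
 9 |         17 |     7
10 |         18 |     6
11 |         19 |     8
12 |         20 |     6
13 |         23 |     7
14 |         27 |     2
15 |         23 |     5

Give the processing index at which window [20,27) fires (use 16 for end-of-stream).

16

i=0 t=1 v=3: → [0,7); WM=-1
i=1 t=1 v=4: → [0,7); WM=-1
i=2 t=4 v=7: → [4,11),[0,7); WM=2
i=3 t=5 v=8: → [4,11),[0,7); WM=3
i=4 t=7 v=8: → [4,11); WM=5
i=5 t=10 v=9: → [8,15),[4,11); WM=8; [0,7) fires=4
i=6 t=6 v=3: → [4,11),[0,7); WM=8
i=7 t=14 v=2: → [12,19),[8,15); WM=12; [4,11) fires=4
i=8 t=17 v=3: → [16,23),[12,19); WM=15; [8,15) fires=2
i=9 t=17 v=7: → [16,23),[12,19); WM=15
i=10 t=18 v=6: → [16,23),[12,19); WM=16
i=11 t=19 v=8: → [16,23); WM=17
i=12 t=20 v=6: → [20,27),[16,23); WM=18
i=13 t=23 v=7: → [20,27); WM=21; [12,19) fires=4
i=14 t=27 v=2: → [24,31); WM=25; [16,23) fires=4
i=15 t=23 v=5: → [20,27); WM=25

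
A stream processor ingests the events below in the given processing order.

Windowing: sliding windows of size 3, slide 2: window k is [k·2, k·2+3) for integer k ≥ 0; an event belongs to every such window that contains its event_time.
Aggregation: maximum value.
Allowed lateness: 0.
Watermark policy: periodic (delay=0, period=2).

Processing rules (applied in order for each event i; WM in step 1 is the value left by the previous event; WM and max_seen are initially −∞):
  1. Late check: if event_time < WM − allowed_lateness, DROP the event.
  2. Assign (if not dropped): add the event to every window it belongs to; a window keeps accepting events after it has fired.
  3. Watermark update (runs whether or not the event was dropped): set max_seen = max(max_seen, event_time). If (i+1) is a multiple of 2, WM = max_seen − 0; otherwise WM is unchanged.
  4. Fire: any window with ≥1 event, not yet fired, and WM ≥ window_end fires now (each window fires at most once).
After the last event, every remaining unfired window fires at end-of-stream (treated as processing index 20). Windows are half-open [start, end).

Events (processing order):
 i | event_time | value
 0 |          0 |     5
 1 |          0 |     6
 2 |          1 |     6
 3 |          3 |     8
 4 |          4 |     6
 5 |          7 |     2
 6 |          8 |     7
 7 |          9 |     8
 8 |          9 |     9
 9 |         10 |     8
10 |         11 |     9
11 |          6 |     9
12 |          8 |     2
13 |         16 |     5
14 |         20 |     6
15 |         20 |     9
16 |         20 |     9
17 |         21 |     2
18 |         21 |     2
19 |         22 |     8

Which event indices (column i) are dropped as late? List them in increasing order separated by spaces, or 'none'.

i=0 t=0 v=5: → [0,3); WM=−∞
i=1 t=0 v=6: → [0,3); WM=0
i=2 t=1 v=6: → [0,3); WM=0
i=3 t=3 v=8: → [2,5); WM=3; [0,3) fires=6
i=4 t=4 v=6: → [4,7),[2,5); WM=3
i=5 t=7 v=2: → [6,9); WM=7; [2,5) fires=8 [4,7) fires=6
i=6 t=8 v=7: → [8,11),[6,9); WM=7
i=7 t=9 v=8: → [8,11); WM=9; [6,9) fires=7
i=8 t=9 v=9: → [8,11); WM=9
i=9 t=10 v=8: → [10,13),[8,11); WM=10
i=10 t=11 v=9: → [10,13); WM=10
i=11 t=6 v=9: DROP (t<10-0); WM=11; [8,11) fires=9
i=12 t=8 v=2: DROP (t<11-0); WM=11
i=13 t=16 v=5: → [16,19),[14,17); WM=16; [10,13) fires=9
i=14 t=20 v=6: → [20,23),[18,21); WM=16
i=15 t=20 v=9: → [20,23),[18,21); WM=20; [14,17) fires=5 [16,19) fires=5
i=16 t=20 v=9: → [20,23),[18,21); WM=20
i=17 t=21 v=2: → [20,23); WM=21; [18,21) fires=9
i=18 t=21 v=2: → [20,23); WM=21
i=19 t=22 v=8: → [22,25),[20,23); WM=22

11 12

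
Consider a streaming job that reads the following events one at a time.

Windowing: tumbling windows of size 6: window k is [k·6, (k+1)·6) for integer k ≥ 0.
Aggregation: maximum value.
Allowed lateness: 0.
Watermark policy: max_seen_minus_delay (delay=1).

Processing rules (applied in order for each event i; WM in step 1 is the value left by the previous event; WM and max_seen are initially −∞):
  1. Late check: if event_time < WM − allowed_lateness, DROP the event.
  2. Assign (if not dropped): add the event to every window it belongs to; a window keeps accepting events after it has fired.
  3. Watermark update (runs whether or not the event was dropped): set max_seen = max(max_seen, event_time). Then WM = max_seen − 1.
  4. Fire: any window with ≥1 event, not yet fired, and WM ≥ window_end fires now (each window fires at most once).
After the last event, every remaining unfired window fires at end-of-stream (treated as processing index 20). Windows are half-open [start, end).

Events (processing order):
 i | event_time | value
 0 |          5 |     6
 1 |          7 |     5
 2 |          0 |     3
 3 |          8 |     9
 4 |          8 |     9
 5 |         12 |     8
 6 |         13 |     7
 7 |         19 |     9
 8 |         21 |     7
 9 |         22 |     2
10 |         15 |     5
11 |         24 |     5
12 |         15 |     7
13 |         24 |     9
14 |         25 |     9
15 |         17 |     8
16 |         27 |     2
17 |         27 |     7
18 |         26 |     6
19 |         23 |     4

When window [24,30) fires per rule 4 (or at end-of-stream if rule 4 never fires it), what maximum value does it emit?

i=0 t=5 v=6: → [0,6); WM=4
i=1 t=7 v=5: → [6,12); WM=6; [0,6) fires=6
i=2 t=0 v=3: DROP (t<6-0); WM=6
i=3 t=8 v=9: → [6,12); WM=7
i=4 t=8 v=9: → [6,12); WM=7
i=5 t=12 v=8: → [12,18); WM=11
i=6 t=13 v=7: → [12,18); WM=12; [6,12) fires=9
i=7 t=19 v=9: → [18,24); WM=18; [12,18) fires=8
i=8 t=21 v=7: → [18,24); WM=20
i=9 t=22 v=2: → [18,24); WM=21
i=10 t=15 v=5: DROP (t<21-0); WM=21
i=11 t=24 v=5: → [24,30); WM=23
i=12 t=15 v=7: DROP (t<23-0); WM=23
i=13 t=24 v=9: → [24,30); WM=23
i=14 t=25 v=9: → [24,30); WM=24; [18,24) fires=9
i=15 t=17 v=8: DROP (t<24-0); WM=24
i=16 t=27 v=2: → [24,30); WM=26
i=17 t=27 v=7: → [24,30); WM=26
i=18 t=26 v=6: → [24,30); WM=26
i=19 t=23 v=4: DROP (t<26-0); WM=26

9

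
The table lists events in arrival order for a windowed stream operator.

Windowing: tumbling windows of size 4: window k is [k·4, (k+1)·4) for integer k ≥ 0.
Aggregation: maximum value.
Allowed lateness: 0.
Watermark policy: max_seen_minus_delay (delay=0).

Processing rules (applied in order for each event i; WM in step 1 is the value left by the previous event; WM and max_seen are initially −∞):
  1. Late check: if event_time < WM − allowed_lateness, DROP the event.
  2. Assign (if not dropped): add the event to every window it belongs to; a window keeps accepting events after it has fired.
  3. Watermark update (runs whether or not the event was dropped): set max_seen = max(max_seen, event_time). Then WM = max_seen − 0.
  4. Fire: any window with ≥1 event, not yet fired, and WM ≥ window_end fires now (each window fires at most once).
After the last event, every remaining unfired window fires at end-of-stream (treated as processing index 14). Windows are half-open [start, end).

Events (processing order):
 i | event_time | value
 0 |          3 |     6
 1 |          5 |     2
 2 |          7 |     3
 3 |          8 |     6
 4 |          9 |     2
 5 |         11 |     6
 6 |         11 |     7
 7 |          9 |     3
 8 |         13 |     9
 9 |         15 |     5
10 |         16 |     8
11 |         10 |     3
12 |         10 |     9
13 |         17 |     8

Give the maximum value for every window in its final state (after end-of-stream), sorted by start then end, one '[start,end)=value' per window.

i=0 t=3 v=6: → [0,4); WM=3
i=1 t=5 v=2: → [4,8); WM=5; [0,4) fires=6
i=2 t=7 v=3: → [4,8); WM=7
i=3 t=8 v=6: → [8,12); WM=8; [4,8) fires=3
i=4 t=9 v=2: → [8,12); WM=9
i=5 t=11 v=6: → [8,12); WM=11
i=6 t=11 v=7: → [8,12); WM=11
i=7 t=9 v=3: DROP (t<11-0); WM=11
i=8 t=13 v=9: → [12,16); WM=13; [8,12) fires=7
i=9 t=15 v=5: → [12,16); WM=15
i=10 t=16 v=8: → [16,20); WM=16; [12,16) fires=9
i=11 t=10 v=3: DROP (t<16-0); WM=16
i=12 t=10 v=9: DROP (t<16-0); WM=16
i=13 t=17 v=8: → [16,20); WM=17

[0,4)=6 [4,8)=3 [8,12)=7 [12,16)=9 [16,20)=8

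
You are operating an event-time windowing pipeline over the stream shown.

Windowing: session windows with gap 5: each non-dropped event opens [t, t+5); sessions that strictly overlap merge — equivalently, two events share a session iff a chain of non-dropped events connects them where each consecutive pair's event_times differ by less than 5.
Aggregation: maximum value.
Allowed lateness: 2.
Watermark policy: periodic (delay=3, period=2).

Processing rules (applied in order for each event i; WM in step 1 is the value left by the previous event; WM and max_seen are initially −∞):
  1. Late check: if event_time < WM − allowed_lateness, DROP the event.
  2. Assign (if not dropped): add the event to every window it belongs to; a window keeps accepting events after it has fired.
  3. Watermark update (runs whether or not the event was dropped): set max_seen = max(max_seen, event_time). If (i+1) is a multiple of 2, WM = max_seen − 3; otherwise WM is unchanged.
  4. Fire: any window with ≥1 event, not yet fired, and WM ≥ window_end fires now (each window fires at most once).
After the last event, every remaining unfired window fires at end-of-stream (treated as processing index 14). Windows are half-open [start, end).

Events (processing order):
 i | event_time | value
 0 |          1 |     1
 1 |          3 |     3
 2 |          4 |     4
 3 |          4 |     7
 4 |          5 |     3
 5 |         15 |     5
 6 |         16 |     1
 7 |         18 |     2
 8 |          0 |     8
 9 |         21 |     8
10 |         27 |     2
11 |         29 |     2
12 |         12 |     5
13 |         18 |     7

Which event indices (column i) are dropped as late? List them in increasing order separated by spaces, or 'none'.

8 12 13

i=0 t=1 v=1: → [1,6); WM=−∞
i=1 t=3 v=3: → [1,8); WM=0
i=2 t=4 v=4: → [1,9); WM=0
i=3 t=4 v=7: → [1,9); WM=1
i=4 t=5 v=3: → [1,10); WM=1
i=5 t=15 v=5: → [15,20); WM=12
i=6 t=16 v=1: → [15,21); WM=12
i=7 t=18 v=2: → [15,23); WM=15
i=8 t=0 v=8: DROP (t<15-2); WM=15
i=9 t=21 v=8: → [15,26); WM=18
i=10 t=27 v=2: → [27,32); WM=18
i=11 t=29 v=2: → [27,34); WM=26
i=12 t=12 v=5: DROP (t<26-2); WM=26
i=13 t=18 v=7: DROP (t<26-2); WM=26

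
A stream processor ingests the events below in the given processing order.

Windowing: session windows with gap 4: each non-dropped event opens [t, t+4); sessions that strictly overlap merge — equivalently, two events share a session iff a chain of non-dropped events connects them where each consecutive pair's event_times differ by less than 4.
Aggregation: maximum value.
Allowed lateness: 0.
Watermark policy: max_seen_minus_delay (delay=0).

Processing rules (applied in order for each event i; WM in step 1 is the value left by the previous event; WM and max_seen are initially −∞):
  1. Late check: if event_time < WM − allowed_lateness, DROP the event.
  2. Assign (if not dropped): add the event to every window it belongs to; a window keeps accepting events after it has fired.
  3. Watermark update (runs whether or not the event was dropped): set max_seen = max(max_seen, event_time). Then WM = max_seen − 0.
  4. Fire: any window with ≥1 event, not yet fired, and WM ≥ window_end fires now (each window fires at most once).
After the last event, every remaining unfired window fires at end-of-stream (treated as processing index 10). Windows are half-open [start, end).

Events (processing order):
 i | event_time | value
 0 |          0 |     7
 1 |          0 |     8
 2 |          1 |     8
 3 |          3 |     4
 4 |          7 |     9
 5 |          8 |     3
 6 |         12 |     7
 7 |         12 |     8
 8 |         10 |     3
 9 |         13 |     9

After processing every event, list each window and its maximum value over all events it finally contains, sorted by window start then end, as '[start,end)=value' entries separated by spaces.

[0,7)=8 [7,12)=9 [12,17)=9

i=0 t=0 v=7: → [0,4); WM=0
i=1 t=0 v=8: → [0,4); WM=0
i=2 t=1 v=8: → [0,5); WM=1
i=3 t=3 v=4: → [0,7); WM=3
i=4 t=7 v=9: → [7,11); WM=7
i=5 t=8 v=3: → [7,12); WM=8
i=6 t=12 v=7: → [12,16); WM=12
i=7 t=12 v=8: → [12,16); WM=12
i=8 t=10 v=3: DROP (t<12-0); WM=12
i=9 t=13 v=9: → [12,17); WM=13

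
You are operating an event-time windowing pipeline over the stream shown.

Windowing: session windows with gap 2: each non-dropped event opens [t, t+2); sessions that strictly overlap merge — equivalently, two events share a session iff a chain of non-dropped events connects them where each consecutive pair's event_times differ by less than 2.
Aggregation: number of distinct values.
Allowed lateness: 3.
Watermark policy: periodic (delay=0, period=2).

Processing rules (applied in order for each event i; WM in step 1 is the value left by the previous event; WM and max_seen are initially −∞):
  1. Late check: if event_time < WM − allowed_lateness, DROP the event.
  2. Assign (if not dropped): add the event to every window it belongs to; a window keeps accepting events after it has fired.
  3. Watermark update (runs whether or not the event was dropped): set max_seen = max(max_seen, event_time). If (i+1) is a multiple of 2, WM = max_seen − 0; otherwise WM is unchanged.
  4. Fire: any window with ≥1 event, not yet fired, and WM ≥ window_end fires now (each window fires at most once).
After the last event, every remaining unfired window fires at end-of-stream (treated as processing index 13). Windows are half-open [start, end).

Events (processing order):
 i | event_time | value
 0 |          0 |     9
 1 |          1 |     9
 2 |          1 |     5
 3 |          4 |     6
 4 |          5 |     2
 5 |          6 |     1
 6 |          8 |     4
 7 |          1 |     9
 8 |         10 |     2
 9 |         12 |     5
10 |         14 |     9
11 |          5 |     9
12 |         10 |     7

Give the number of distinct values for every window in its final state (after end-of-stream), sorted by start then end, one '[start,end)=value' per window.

i=0 t=0 v=9: → [0,2); WM=−∞
i=1 t=1 v=9: → [0,3); WM=1
i=2 t=1 v=5: → [0,3); WM=1
i=3 t=4 v=6: → [4,6); WM=4
i=4 t=5 v=2: → [4,7); WM=4
i=5 t=6 v=1: → [4,8); WM=6
i=6 t=8 v=4: → [8,10); WM=6
i=7 t=1 v=9: DROP (t<6-3); WM=8
i=8 t=10 v=2: → [10,12); WM=8
i=9 t=12 v=5: → [12,14); WM=12
i=10 t=14 v=9: → [14,16); WM=12
i=11 t=5 v=9: DROP (t<12-3); WM=14
i=12 t=10 v=7: DROP (t<14-3); WM=14

[0,3)=2 [4,8)=3 [8,10)=1 [10,12)=1 [12,14)=1 [14,16)=1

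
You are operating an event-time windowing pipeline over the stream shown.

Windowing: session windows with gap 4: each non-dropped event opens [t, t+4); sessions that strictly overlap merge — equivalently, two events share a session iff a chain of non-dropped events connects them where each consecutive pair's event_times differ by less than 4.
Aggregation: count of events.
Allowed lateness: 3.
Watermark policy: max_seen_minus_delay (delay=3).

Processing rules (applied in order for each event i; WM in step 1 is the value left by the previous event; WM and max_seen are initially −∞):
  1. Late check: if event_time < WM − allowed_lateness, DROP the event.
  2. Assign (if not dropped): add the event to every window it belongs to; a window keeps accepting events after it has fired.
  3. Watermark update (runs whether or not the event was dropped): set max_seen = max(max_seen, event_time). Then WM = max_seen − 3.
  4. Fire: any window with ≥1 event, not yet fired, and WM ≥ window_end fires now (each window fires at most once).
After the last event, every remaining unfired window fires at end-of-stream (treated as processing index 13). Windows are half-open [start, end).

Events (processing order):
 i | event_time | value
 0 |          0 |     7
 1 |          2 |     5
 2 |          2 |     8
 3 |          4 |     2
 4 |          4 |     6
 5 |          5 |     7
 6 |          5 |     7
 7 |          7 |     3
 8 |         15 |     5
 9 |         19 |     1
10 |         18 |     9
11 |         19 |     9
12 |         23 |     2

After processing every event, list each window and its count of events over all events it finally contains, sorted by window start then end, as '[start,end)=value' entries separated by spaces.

[0,11)=8 [15,23)=4 [23,27)=1

i=0 t=0 v=7: → [0,4); WM=-3
i=1 t=2 v=5: → [0,6); WM=-1
i=2 t=2 v=8: → [0,6); WM=-1
i=3 t=4 v=2: → [0,8); WM=1
i=4 t=4 v=6: → [0,8); WM=1
i=5 t=5 v=7: → [0,9); WM=2
i=6 t=5 v=7: → [0,9); WM=2
i=7 t=7 v=3: → [0,11); WM=4
i=8 t=15 v=5: → [15,19); WM=12
i=9 t=19 v=1: → [19,23); WM=16
i=10 t=18 v=9: → [15,23); WM=16
i=11 t=19 v=9: → [15,23); WM=16
i=12 t=23 v=2: → [23,27); WM=20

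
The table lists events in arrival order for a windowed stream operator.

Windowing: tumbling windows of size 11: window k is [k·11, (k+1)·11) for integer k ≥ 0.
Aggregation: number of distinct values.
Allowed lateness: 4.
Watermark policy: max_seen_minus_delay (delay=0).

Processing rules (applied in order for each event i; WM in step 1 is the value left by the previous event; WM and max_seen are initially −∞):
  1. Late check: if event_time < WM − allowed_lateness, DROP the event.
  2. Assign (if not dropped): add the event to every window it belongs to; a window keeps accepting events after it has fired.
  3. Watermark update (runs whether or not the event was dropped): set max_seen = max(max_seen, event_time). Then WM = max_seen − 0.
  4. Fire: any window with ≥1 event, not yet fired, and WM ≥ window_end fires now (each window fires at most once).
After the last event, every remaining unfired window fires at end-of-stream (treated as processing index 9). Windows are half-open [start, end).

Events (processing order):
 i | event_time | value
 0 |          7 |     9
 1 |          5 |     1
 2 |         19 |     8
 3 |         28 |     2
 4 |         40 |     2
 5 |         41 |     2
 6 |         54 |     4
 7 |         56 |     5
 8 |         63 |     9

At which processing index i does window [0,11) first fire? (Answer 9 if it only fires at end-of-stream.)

i=0 t=7 v=9: → [0,11); WM=7
i=1 t=5 v=1: → [0,11); WM=7
i=2 t=19 v=8: → [11,22); WM=19; [0,11) fires=2
i=3 t=28 v=2: → [22,33); WM=28; [11,22) fires=1
i=4 t=40 v=2: → [33,44); WM=40; [22,33) fires=1
i=5 t=41 v=2: → [33,44); WM=41
i=6 t=54 v=4: → [44,55); WM=54; [33,44) fires=1
i=7 t=56 v=5: → [55,66); WM=56; [44,55) fires=1
i=8 t=63 v=9: → [55,66); WM=63

2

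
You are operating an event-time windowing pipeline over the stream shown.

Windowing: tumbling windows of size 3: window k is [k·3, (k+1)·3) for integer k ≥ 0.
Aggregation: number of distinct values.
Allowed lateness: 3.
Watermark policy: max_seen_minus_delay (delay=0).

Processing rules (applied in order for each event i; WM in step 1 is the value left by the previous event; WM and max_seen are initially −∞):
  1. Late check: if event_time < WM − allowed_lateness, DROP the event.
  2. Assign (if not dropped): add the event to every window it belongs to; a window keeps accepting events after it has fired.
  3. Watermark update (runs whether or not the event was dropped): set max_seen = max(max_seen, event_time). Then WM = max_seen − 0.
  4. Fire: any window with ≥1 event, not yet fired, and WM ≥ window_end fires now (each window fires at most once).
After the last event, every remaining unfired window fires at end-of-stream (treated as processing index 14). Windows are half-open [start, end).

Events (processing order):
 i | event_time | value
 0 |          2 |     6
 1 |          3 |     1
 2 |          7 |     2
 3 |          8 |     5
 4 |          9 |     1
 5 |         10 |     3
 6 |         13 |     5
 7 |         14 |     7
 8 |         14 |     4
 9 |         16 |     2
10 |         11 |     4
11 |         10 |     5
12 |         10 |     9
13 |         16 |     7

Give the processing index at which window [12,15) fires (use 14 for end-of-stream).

9

i=0 t=2 v=6: → [0,3); WM=2
i=1 t=3 v=1: → [3,6); WM=3; [0,3) fires=1
i=2 t=7 v=2: → [6,9); WM=7; [3,6) fires=1
i=3 t=8 v=5: → [6,9); WM=8
i=4 t=9 v=1: → [9,12); WM=9; [6,9) fires=2
i=5 t=10 v=3: → [9,12); WM=10
i=6 t=13 v=5: → [12,15); WM=13; [9,12) fires=2
i=7 t=14 v=7: → [12,15); WM=14
i=8 t=14 v=4: → [12,15); WM=14
i=9 t=16 v=2: → [15,18); WM=16; [12,15) fires=3
i=10 t=11 v=4: DROP (t<16-3); WM=16
i=11 t=10 v=5: DROP (t<16-3); WM=16
i=12 t=10 v=9: DROP (t<16-3); WM=16
i=13 t=16 v=7: → [15,18); WM=16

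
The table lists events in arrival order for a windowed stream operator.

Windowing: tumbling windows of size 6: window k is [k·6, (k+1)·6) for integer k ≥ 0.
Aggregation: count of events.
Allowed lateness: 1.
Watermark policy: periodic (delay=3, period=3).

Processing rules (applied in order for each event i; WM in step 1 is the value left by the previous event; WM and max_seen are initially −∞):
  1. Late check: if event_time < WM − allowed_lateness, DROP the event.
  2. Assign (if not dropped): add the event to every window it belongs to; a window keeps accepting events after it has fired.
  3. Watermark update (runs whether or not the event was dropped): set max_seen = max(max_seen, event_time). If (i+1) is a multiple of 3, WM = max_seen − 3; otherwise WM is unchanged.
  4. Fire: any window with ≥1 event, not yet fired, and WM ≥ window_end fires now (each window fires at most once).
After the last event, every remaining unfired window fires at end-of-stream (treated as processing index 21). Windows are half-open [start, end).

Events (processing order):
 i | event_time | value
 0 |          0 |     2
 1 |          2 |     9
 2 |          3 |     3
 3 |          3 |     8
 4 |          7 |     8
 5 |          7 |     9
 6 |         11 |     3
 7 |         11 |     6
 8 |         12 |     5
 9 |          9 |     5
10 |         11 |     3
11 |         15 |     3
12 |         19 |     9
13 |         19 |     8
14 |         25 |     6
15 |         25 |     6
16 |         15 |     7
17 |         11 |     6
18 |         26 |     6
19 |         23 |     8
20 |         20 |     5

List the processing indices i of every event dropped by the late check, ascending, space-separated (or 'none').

i=0 t=0 v=2: → [0,6); WM=−∞
i=1 t=2 v=9: → [0,6); WM=−∞
i=2 t=3 v=3: → [0,6); WM=0
i=3 t=3 v=8: → [0,6); WM=0
i=4 t=7 v=8: → [6,12); WM=0
i=5 t=7 v=9: → [6,12); WM=4
i=6 t=11 v=3: → [6,12); WM=4
i=7 t=11 v=6: → [6,12); WM=4
i=8 t=12 v=5: → [12,18); WM=9; [0,6) fires=4
i=9 t=9 v=5: → [6,12); WM=9
i=10 t=11 v=3: → [6,12); WM=9
i=11 t=15 v=3: → [12,18); WM=12; [6,12) fires=6
i=12 t=19 v=9: → [18,24); WM=12
i=13 t=19 v=8: → [18,24); WM=12
i=14 t=25 v=6: → [24,30); WM=22; [12,18) fires=2
i=15 t=25 v=6: → [24,30); WM=22
i=16 t=15 v=7: DROP (t<22-1); WM=22
i=17 t=11 v=6: DROP (t<22-1); WM=22
i=18 t=26 v=6: → [24,30); WM=22
i=19 t=23 v=8: → [18,24); WM=22
i=20 t=20 v=5: DROP (t<22-1); WM=23

16 17 20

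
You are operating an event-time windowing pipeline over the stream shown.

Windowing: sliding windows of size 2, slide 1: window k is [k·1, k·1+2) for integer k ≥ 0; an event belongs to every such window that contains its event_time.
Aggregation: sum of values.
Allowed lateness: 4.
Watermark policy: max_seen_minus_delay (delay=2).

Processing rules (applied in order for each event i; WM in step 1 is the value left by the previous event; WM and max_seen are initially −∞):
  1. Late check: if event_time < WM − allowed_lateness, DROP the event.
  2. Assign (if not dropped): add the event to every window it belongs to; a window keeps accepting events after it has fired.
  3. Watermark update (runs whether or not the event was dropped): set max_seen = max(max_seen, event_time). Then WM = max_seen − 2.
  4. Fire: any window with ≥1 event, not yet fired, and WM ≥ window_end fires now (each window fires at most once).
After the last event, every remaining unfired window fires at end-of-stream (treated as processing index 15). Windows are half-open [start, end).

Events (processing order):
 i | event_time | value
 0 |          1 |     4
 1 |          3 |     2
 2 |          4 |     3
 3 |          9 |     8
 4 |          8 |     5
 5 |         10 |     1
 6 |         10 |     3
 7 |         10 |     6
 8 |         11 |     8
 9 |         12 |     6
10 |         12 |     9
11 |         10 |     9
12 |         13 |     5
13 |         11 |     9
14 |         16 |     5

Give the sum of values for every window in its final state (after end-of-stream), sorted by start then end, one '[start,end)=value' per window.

[0,2)=4 [1,3)=4 [2,4)=2 [3,5)=5 [4,6)=3 [7,9)=5 [8,10)=13 [9,11)=27 [10,12)=36 [11,13)=32 [12,14)=20 [13,15)=5 [15,17)=5 [16,18)=5

i=0 t=1 v=4: → [1,3),[0,2); WM=-1
i=1 t=3 v=2: → [3,5),[2,4); WM=1
i=2 t=4 v=3: → [4,6),[3,5); WM=2; [0,2) fires=4
i=3 t=9 v=8: → [9,11),[8,10); WM=7; [1,3) fires=4 [2,4) fires=2 [3,5) fires=5 [4,6) fires=3
i=4 t=8 v=5: → [8,10),[7,9); WM=7
i=5 t=10 v=1: → [10,12),[9,11); WM=8
i=6 t=10 v=3: → [10,12),[9,11); WM=8
i=7 t=10 v=6: → [10,12),[9,11); WM=8
i=8 t=11 v=8: → [11,13),[10,12); WM=9; [7,9) fires=5
i=9 t=12 v=6: → [12,14),[11,13); WM=10; [8,10) fires=13
i=10 t=12 v=9: → [12,14),[11,13); WM=10
i=11 t=10 v=9: → [10,12),[9,11); WM=10
i=12 t=13 v=5: → [13,15),[12,14); WM=11; [9,11) fires=27
i=13 t=11 v=9: → [11,13),[10,12); WM=11
i=14 t=16 v=5: → [16,18),[15,17); WM=14; [10,12) fires=36 [11,13) fires=32 [12,14) fires=20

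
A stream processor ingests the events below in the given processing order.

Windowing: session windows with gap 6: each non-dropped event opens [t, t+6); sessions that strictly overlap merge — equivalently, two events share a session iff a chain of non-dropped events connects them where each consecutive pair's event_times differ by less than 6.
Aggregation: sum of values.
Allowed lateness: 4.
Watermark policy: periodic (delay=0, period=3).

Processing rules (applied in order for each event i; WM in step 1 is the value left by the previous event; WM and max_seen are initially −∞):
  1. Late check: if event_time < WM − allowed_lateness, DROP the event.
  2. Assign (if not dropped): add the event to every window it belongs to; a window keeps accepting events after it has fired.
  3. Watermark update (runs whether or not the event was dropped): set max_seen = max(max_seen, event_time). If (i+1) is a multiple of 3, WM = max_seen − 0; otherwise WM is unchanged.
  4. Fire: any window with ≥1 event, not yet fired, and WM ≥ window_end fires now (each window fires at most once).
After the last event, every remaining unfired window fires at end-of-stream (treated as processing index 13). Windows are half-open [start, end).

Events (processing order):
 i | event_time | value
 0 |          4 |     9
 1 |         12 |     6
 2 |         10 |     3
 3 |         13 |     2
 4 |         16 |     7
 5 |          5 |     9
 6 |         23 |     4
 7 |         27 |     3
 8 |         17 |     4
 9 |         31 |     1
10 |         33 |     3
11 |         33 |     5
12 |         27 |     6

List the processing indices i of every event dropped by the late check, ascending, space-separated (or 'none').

5 12

i=0 t=4 v=9: → [4,10); WM=−∞
i=1 t=12 v=6: → [12,18); WM=−∞
i=2 t=10 v=3: → [10,18); WM=12
i=3 t=13 v=2: → [10,19); WM=12
i=4 t=16 v=7: → [10,22); WM=12
i=5 t=5 v=9: DROP (t<12-4); WM=16
i=6 t=23 v=4: → [23,29); WM=16
i=7 t=27 v=3: → [23,33); WM=16
i=8 t=17 v=4: → [10,23); WM=27
i=9 t=31 v=1: → [23,37); WM=27
i=10 t=33 v=3: → [23,39); WM=27
i=11 t=33 v=5: → [23,39); WM=33
i=12 t=27 v=6: DROP (t<33-4); WM=33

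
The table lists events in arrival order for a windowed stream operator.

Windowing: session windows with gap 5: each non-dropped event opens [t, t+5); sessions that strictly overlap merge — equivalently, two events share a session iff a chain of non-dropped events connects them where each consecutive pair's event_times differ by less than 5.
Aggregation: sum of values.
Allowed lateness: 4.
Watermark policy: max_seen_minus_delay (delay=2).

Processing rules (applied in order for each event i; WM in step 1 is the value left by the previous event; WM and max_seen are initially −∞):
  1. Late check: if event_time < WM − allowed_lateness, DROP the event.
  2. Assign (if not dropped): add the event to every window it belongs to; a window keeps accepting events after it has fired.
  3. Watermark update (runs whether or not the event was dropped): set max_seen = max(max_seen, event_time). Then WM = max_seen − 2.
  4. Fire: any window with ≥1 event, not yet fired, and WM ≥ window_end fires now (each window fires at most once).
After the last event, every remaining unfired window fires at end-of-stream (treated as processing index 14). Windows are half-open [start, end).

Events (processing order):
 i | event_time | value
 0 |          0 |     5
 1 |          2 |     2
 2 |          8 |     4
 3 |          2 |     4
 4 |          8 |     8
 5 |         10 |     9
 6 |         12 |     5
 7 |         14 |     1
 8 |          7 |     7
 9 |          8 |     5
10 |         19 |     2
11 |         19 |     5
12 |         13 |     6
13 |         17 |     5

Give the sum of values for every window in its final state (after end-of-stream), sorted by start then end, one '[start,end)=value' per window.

i=0 t=0 v=5: → [0,5); WM=-2
i=1 t=2 v=2: → [0,7); WM=0
i=2 t=8 v=4: → [8,13); WM=6
i=3 t=2 v=4: → [0,7); WM=6
i=4 t=8 v=8: → [8,13); WM=6
i=5 t=10 v=9: → [8,15); WM=8
i=6 t=12 v=5: → [8,17); WM=10
i=7 t=14 v=1: → [8,19); WM=12
i=8 t=7 v=7: DROP (t<12-4); WM=12
i=9 t=8 v=5: → [8,19); WM=12
i=10 t=19 v=2: → [19,24); WM=17
i=11 t=19 v=5: → [19,24); WM=17
i=12 t=13 v=6: → [8,19); WM=17
i=13 t=17 v=5: → [8,24); WM=17

[0,7)=11 [8,24)=50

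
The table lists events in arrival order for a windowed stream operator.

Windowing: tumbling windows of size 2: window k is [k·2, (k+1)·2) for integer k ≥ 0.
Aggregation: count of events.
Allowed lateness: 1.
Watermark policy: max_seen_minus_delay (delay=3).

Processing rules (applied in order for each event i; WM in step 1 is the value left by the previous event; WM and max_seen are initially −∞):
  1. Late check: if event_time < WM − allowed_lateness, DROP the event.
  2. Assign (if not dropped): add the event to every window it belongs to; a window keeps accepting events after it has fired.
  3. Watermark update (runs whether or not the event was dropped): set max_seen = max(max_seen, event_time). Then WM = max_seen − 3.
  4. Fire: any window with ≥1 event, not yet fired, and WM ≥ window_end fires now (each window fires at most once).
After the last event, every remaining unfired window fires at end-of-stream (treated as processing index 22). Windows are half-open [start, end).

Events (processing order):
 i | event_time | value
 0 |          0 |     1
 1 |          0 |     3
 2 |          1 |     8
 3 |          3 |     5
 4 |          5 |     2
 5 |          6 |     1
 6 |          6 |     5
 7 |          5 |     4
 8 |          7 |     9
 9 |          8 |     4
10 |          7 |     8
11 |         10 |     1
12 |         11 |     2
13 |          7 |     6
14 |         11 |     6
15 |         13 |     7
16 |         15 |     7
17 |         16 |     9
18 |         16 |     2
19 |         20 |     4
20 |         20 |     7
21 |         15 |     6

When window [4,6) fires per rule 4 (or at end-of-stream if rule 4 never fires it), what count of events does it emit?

2

i=0 t=0 v=1: → [0,2); WM=-3
i=1 t=0 v=3: → [0,2); WM=-3
i=2 t=1 v=8: → [0,2); WM=-2
i=3 t=3 v=5: → [2,4); WM=0
i=4 t=5 v=2: → [4,6); WM=2; [0,2) fires=3
i=5 t=6 v=1: → [6,8); WM=3
i=6 t=6 v=5: → [6,8); WM=3
i=7 t=5 v=4: → [4,6); WM=3
i=8 t=7 v=9: → [6,8); WM=4; [2,4) fires=1
i=9 t=8 v=4: → [8,10); WM=5
i=10 t=7 v=8: → [6,8); WM=5
i=11 t=10 v=1: → [10,12); WM=7; [4,6) fires=2
i=12 t=11 v=2: → [10,12); WM=8; [6,8) fires=4
i=13 t=7 v=6: → [6,8); WM=8
i=14 t=11 v=6: → [10,12); WM=8
i=15 t=13 v=7: → [12,14); WM=10; [8,10) fires=1
i=16 t=15 v=7: → [14,16); WM=12; [10,12) fires=3
i=17 t=16 v=9: → [16,18); WM=13
i=18 t=16 v=2: → [16,18); WM=13
i=19 t=20 v=4: → [20,22); WM=17; [12,14) fires=1 [14,16) fires=1
i=20 t=20 v=7: → [20,22); WM=17
i=21 t=15 v=6: DROP (t<17-1); WM=17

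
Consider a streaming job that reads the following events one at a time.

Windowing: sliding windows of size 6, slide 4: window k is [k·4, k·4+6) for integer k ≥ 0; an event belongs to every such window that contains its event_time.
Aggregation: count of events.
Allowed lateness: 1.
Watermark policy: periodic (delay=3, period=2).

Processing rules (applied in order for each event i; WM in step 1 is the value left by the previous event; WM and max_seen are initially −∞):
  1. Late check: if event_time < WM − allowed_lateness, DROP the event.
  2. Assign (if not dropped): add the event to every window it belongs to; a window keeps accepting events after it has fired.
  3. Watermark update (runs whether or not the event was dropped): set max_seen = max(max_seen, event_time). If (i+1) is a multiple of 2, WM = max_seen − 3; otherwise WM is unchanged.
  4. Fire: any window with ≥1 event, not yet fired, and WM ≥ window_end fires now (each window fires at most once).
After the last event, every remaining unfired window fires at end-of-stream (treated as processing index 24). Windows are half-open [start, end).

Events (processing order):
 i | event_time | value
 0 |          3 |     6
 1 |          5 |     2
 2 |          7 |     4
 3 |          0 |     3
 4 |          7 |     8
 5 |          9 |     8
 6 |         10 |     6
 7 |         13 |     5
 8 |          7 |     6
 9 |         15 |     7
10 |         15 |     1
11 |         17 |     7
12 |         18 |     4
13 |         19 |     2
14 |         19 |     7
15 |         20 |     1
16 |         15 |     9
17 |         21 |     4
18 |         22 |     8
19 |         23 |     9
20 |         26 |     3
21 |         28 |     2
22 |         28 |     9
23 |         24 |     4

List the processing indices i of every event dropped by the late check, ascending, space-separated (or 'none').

3 8 16

i=0 t=3 v=6: → [0,6); WM=−∞
i=1 t=5 v=2: → [4,10),[0,6); WM=2
i=2 t=7 v=4: → [4,10); WM=2
i=3 t=0 v=3: DROP (t<2-1); WM=4
i=4 t=7 v=8: → [4,10); WM=4
i=5 t=9 v=8: → [8,14),[4,10); WM=6; [0,6) fires=2
i=6 t=10 v=6: → [8,14); WM=6
i=7 t=13 v=5: → [12,18),[8,14); WM=10; [4,10) fires=4
i=8 t=7 v=6: DROP (t<10-1); WM=10
i=9 t=15 v=7: → [12,18); WM=12
i=10 t=15 v=1: → [12,18); WM=12
i=11 t=17 v=7: → [16,22),[12,18); WM=14; [8,14) fires=3
i=12 t=18 v=4: → [16,22); WM=14
i=13 t=19 v=2: → [16,22); WM=16
i=14 t=19 v=7: → [16,22); WM=16
i=15 t=20 v=1: → [20,26),[16,22); WM=17
i=16 t=15 v=9: DROP (t<17-1); WM=17
i=17 t=21 v=4: → [20,26),[16,22); WM=18; [12,18) fires=4
i=18 t=22 v=8: → [20,26); WM=18
i=19 t=23 v=9: → [20,26); WM=20
i=20 t=26 v=3: → [24,30); WM=20
i=21 t=28 v=2: → [28,34),[24,30); WM=25; [16,22) fires=6
i=22 t=28 v=9: → [28,34),[24,30); WM=25
i=23 t=24 v=4: → [24,30),[20,26); WM=25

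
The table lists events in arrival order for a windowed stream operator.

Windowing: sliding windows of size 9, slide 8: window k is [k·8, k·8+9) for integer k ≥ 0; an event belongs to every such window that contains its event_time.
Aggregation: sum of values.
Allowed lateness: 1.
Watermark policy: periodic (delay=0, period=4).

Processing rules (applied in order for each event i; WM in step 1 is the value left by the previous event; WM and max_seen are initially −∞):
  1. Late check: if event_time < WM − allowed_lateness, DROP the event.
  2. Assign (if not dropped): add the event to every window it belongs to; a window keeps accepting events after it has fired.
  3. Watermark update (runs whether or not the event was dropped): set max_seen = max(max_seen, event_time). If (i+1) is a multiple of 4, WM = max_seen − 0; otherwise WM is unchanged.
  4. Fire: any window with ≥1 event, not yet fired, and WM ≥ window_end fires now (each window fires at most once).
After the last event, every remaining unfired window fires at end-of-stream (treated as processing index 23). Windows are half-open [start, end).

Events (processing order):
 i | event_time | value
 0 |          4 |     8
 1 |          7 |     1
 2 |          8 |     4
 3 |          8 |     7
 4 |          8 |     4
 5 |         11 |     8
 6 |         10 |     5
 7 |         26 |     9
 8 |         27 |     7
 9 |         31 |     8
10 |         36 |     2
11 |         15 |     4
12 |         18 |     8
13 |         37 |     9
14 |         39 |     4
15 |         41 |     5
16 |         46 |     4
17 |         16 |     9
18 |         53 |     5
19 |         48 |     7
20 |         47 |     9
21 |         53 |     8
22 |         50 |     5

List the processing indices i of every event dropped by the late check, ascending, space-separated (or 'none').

i=0 t=4 v=8: → [0,9); WM=−∞
i=1 t=7 v=1: → [0,9); WM=−∞
i=2 t=8 v=4: → [8,17),[0,9); WM=−∞
i=3 t=8 v=7: → [8,17),[0,9); WM=8
i=4 t=8 v=4: → [8,17),[0,9); WM=8
i=5 t=11 v=8: → [8,17); WM=8
i=6 t=10 v=5: → [8,17); WM=8
i=7 t=26 v=9: → [24,33); WM=26; [0,9) fires=24 [8,17) fires=28
i=8 t=27 v=7: → [24,33); WM=26
i=9 t=31 v=8: → [24,33); WM=26
i=10 t=36 v=2: → [32,41); WM=26
i=11 t=15 v=4: DROP (t<26-1); WM=36; [24,33) fires=24
i=12 t=18 v=8: DROP (t<36-1); WM=36
i=13 t=37 v=9: → [32,41); WM=36
i=14 t=39 v=4: → [32,41); WM=36
i=15 t=41 v=5: → [40,49); WM=41; [32,41) fires=15
i=16 t=46 v=4: → [40,49); WM=41
i=17 t=16 v=9: DROP (t<41-1); WM=41
i=18 t=53 v=5: → [48,57); WM=41
i=19 t=48 v=7: → [48,57),[40,49); WM=53; [40,49) fires=16
i=20 t=47 v=9: DROP (t<53-1); WM=53
i=21 t=53 v=8: → [48,57); WM=53
i=22 t=50 v=5: DROP (t<53-1); WM=53

11 12 17 20 22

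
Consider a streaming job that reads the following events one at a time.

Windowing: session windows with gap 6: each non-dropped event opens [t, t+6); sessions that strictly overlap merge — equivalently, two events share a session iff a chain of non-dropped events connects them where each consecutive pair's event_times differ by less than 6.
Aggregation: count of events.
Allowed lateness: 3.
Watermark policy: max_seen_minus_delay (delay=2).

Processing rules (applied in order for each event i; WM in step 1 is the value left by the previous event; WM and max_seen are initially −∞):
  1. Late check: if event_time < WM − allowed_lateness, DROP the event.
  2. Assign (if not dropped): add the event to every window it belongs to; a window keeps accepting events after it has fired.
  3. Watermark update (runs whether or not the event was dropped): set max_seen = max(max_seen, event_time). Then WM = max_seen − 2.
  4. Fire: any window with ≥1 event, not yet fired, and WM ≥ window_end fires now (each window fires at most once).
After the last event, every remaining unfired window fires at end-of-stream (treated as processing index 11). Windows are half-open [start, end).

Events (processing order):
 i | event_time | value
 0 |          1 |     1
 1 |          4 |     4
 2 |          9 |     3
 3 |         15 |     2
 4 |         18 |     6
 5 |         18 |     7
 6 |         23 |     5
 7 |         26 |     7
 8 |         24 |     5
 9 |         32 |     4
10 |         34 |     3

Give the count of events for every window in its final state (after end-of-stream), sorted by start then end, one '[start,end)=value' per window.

i=0 t=1 v=1: → [1,7); WM=-1
i=1 t=4 v=4: → [1,10); WM=2
i=2 t=9 v=3: → [1,15); WM=7
i=3 t=15 v=2: → [15,21); WM=13
i=4 t=18 v=6: → [15,24); WM=16
i=5 t=18 v=7: → [15,24); WM=16
i=6 t=23 v=5: → [15,29); WM=21
i=7 t=26 v=7: → [15,32); WM=24
i=8 t=24 v=5: → [15,32); WM=24
i=9 t=32 v=4: → [32,38); WM=30
i=10 t=34 v=3: → [32,40); WM=32

[1,15)=3 [15,32)=6 [32,40)=2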